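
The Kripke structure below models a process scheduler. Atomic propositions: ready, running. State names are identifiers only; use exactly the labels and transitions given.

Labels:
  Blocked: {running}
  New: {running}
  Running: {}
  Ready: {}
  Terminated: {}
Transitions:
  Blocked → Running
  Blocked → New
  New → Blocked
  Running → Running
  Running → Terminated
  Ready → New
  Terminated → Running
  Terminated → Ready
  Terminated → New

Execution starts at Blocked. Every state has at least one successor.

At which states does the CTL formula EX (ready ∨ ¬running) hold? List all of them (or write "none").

States satisfying ready ∨ ¬running: {Running, Ready, Terminated}.
States satisfying EX (ready ∨ ¬running): {Blocked, Running, Terminated}.

{Blocked, Running, Terminated}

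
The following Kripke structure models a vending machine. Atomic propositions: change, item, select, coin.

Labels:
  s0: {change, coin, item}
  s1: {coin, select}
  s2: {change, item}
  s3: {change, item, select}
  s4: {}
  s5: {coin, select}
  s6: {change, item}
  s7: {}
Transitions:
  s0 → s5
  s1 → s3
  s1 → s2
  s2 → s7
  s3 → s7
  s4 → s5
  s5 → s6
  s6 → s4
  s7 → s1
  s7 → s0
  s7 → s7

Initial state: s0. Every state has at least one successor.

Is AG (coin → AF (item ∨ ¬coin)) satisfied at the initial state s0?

States satisfying coin → AF (item ∨ ¬coin): {s0, s1, s2, s3, s4, s5, s6, s7}.
States satisfying AG (coin → AF (item ∨ ¬coin)): {s0, s1, s2, s3, s4, s5, s6, s7}.
Every state reachable from s0 satisfies coin → AF (item ∨ ¬coin).
s0 ∈ Sat(AG (coin → AF (item ∨ ¬coin))).

Yes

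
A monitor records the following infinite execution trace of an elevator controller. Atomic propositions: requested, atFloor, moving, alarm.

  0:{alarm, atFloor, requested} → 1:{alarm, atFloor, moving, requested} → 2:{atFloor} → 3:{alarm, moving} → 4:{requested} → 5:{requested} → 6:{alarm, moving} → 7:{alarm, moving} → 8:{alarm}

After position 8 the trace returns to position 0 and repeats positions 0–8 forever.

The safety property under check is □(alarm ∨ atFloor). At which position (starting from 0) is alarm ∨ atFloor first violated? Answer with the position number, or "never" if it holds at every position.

Check alarm ∨ atFloor at each position in order: 0 ✓, 1 ✓, 2 ✓, 3 ✓.
At position 4 the labels are {requested}, so alarm ∨ atFloor is false there. This is the first violation.

4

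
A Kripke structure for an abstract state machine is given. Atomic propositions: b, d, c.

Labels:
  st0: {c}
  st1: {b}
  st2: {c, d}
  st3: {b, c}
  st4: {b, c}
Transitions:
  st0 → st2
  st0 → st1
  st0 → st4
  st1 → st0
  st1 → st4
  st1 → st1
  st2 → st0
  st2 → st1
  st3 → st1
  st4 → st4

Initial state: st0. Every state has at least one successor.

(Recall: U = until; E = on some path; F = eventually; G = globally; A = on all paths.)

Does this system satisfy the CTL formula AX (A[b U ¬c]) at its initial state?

States satisfying A[b U ¬c]: {st1, st3}.
States satisfying AX (A[b U ¬c]): {st3}.
st0 ∉ Sat(AX (A[b U ¬c])).

Violated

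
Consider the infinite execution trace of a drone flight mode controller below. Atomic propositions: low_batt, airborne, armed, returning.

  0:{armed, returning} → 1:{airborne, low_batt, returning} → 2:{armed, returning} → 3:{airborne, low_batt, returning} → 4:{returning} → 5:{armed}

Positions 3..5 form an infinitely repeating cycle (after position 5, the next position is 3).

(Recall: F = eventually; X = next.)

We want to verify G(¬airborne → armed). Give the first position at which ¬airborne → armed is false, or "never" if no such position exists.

4

Check ¬airborne → armed at each position in order: 0 ✓, 1 ✓, 2 ✓, 3 ✓.
At position 4 the labels are {returning}, so ¬airborne → armed is false there. This is the first violation.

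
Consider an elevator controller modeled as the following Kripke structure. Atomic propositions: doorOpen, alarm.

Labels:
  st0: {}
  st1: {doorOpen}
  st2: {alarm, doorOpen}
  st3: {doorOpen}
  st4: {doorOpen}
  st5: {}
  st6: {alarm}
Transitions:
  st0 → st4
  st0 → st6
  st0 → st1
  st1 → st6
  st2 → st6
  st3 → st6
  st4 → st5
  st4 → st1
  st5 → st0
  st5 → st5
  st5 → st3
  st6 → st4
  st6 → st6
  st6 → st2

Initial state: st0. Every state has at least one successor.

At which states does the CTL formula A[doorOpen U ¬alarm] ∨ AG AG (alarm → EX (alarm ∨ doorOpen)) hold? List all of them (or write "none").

{st0, st1, st2, st3, st4, st5, st6}

States satisfying doorOpen: {st1, st2, st3, st4}.
States satisfying ¬alarm: {st0, st1, st3, st4, st5}.
States satisfying A[doorOpen U ¬alarm]: {st0, st1, st3, st4, st5}.
States satisfying AG (alarm → EX (alarm ∨ doorOpen)): {st0, st1, st2, st3, st4, st5, st6}.
States satisfying AG AG (alarm → EX (alarm ∨ doorOpen)): {st0, st1, st2, st3, st4, st5, st6}.
States satisfying A[doorOpen U ¬alarm] ∨ AG AG (alarm → EX (alarm ∨ doorOpen)): {st0, st1, st2, st3, st4, st5, st6}.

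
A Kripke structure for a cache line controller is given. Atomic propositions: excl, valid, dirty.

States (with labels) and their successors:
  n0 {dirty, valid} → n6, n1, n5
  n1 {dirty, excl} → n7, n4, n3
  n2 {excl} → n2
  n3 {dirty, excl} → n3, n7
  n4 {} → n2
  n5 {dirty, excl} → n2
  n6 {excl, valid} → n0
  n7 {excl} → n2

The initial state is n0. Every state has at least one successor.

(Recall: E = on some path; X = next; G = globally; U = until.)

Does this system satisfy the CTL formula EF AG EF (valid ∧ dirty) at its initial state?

No

States satisfying AG EF (valid ∧ dirty): ∅.
States satisfying EF AG EF (valid ∧ dirty): ∅.
No suitable path/successor from n0 witnesses the formula.
n0 ∉ Sat(EF AG EF (valid ∧ dirty)).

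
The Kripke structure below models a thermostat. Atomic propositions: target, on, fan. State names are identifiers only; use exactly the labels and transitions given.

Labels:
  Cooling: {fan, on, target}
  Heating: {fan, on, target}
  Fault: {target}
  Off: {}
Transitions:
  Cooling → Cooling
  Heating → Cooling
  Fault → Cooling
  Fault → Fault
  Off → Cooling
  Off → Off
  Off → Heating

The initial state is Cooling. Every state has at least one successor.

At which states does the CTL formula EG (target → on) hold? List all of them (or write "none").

{Cooling, Heating, Off}

States satisfying target → on: {Cooling, Heating, Off}.
States satisfying EG (target → on): {Cooling, Heating, Off}.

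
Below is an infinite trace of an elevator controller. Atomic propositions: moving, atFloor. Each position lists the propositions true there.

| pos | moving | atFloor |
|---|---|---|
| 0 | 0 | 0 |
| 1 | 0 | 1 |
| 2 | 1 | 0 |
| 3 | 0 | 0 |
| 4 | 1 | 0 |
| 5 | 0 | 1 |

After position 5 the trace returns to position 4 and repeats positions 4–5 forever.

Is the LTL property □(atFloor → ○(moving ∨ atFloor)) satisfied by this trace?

atFloor → ○(moving ∨ atFloor) holds at every position 0..5, and those are all positions ever visited, so □(atFloor → ○(moving ∨ atFloor)) holds.
Positions where atFloor holds: 1, 5.
Check ○(moving ∨ atFloor) at each: 1→ok, 5→ok.

Satisfied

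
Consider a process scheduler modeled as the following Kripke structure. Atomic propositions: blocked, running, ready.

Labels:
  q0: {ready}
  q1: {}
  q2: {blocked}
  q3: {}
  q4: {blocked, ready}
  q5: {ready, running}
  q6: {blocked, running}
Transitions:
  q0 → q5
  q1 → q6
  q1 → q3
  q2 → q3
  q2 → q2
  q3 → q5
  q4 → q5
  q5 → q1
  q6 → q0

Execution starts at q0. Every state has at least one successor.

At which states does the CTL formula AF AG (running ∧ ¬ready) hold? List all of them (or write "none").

none

States satisfying AG (running ∧ ¬ready): ∅.
States satisfying AF AG (running ∧ ¬ready): ∅.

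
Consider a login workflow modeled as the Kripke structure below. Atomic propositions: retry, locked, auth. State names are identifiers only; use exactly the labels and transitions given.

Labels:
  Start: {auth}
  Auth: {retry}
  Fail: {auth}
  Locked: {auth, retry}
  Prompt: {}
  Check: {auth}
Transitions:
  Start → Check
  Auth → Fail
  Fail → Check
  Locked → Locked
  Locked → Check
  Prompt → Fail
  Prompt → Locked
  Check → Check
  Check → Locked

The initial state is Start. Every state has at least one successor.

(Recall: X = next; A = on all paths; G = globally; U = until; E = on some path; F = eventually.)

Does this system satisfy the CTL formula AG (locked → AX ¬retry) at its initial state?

States satisfying locked → AX ¬retry: {Start, Auth, Fail, Locked, Prompt, Check}.
States satisfying AG (locked → AX ¬retry): {Start, Auth, Fail, Locked, Prompt, Check}.
Every state reachable from Start satisfies locked → AX ¬retry.
Start ∈ Sat(AG (locked → AX ¬retry)).

Satisfied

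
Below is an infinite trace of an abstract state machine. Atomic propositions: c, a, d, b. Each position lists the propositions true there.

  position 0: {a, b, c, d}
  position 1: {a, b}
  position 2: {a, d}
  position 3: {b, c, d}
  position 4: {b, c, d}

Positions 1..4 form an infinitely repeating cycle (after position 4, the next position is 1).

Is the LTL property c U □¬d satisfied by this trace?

No

Walking from position 0: at position 1, □¬d has not yet held and c fails, so c U □¬d is false.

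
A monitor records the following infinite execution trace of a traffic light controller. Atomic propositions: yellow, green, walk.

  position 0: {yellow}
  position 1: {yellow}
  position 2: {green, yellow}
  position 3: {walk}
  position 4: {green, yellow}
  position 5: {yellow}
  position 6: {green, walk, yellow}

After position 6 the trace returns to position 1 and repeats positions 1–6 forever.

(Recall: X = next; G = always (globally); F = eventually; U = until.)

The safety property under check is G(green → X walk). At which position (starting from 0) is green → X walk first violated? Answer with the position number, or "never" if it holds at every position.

4

Check green → X walk at each position in order: 0 ✓, 1 ✓, 2 ✓, 3 ✓.
At position 4 the labels are {green, yellow} and the next position 5 has {yellow}, so green → X walk is false there. This is the first violation.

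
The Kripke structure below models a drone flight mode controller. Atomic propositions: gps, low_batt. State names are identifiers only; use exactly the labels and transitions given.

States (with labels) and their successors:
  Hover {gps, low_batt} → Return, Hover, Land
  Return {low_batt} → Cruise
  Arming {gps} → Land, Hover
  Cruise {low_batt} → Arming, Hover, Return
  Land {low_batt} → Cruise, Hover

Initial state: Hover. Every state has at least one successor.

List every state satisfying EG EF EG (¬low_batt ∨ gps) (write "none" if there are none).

States satisfying EF EG (¬low_batt ∨ gps): {Hover, Return, Arming, Cruise, Land}.
States satisfying EG EF EG (¬low_batt ∨ gps): {Hover, Return, Arming, Cruise, Land}.

{Hover, Return, Arming, Cruise, Land}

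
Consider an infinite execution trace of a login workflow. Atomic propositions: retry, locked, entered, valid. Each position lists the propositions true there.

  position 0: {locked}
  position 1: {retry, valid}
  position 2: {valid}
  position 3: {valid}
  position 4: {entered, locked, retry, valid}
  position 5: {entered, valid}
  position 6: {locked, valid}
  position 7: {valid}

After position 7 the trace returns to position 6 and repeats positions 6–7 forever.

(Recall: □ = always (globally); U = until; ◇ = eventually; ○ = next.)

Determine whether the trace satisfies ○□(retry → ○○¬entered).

The position after 0 is 1; □(retry → ○○¬entered) is true there.

Satisfied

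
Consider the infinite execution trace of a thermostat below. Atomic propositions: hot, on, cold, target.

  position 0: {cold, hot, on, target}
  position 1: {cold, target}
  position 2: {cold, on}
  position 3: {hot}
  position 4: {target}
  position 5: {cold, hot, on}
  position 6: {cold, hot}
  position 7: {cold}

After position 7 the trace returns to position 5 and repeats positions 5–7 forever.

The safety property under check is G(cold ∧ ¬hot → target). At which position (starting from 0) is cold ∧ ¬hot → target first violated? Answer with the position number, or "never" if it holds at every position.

2

Check cold ∧ ¬hot → target at each position in order: 0 ✓, 1 ✓.
At position 2 the labels are {cold, on}, so cold ∧ ¬hot → target is false there. This is the first violation.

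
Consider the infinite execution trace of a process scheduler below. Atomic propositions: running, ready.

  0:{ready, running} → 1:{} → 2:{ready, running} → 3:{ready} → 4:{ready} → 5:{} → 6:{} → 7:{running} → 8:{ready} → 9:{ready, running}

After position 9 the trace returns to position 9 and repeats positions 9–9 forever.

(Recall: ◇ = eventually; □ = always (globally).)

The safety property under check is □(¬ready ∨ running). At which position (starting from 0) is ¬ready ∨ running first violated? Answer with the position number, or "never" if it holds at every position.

3

Check ¬ready ∨ running at each position in order: 0 ✓, 1 ✓, 2 ✓.
At position 3 the labels are {ready}, so ¬ready ∨ running is false there. This is the first violation.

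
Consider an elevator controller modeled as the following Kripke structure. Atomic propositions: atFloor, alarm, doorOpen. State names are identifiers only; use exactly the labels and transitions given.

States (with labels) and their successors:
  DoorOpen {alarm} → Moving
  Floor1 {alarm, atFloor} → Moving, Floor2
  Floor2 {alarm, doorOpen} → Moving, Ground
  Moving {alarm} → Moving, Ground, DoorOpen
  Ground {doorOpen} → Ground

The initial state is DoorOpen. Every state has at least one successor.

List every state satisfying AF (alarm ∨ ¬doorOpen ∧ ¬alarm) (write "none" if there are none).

States satisfying alarm ∨ ¬doorOpen ∧ ¬alarm: {DoorOpen, Floor1, Floor2, Moving}.
States satisfying AF (alarm ∨ ¬doorOpen ∧ ¬alarm): {DoorOpen, Floor1, Floor2, Moving}.

{DoorOpen, Floor1, Floor2, Moving}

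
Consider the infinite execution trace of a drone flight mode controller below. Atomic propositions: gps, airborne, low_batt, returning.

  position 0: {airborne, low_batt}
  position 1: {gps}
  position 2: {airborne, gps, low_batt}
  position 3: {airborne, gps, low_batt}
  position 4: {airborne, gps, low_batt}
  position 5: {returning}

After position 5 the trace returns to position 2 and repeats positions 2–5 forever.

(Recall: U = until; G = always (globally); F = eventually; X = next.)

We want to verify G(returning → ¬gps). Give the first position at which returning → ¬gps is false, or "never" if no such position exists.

returning → ¬gps holds at every position 0..5, and those are all the positions the trace ever visits, so the invariant G(returning → ¬gps) is never violated.

never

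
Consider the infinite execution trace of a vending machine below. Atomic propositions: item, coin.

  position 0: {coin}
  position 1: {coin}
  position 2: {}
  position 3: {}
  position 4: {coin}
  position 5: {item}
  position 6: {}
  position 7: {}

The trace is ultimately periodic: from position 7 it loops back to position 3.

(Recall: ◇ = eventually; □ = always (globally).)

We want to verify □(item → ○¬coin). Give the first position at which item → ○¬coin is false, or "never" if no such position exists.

never

item → ○¬coin holds at every position 0..7, and those are all the positions the trace ever visits, so the invariant □(item → ○¬coin) is never violated.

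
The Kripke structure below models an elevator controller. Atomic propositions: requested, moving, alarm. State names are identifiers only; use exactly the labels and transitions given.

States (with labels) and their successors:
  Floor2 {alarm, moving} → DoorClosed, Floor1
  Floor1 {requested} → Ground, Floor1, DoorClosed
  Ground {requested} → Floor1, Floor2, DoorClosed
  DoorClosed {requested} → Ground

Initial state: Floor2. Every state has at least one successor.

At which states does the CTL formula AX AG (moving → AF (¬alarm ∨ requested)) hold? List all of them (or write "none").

{Floor2, Floor1, Ground, DoorClosed}

States satisfying AG (moving → AF (¬alarm ∨ requested)): {Floor2, Floor1, Ground, DoorClosed}.
States satisfying AX AG (moving → AF (¬alarm ∨ requested)): {Floor2, Floor1, Ground, DoorClosed}.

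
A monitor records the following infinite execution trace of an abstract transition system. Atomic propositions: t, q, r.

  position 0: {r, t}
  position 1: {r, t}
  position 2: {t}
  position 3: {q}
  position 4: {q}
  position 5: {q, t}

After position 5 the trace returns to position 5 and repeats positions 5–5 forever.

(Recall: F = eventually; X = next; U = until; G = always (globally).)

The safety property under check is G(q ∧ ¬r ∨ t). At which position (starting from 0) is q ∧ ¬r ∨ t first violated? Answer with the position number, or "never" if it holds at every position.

never

q ∧ ¬r ∨ t holds at every position 0..5, and those are all the positions the trace ever visits, so the invariant G(q ∧ ¬r ∨ t) is never violated.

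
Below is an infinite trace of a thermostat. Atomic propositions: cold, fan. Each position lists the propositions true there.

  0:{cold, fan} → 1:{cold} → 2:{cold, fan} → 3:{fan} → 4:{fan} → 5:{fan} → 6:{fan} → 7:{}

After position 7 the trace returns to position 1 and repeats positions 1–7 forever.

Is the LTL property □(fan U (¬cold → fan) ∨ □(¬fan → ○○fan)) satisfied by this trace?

Holds

fan U (¬cold → fan) ∨ □(¬fan → ○○fan) holds at every position 0..7, and those are all positions ever visited, so □(fan U (¬cold → fan) ∨ □(¬fan → ○○fan)) holds.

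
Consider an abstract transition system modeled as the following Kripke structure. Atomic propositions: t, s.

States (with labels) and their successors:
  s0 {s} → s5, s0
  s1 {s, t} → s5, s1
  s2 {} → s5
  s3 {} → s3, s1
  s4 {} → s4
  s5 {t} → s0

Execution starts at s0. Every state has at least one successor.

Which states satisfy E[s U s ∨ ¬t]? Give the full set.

{s0, s1, s2, s3, s4}

States satisfying s: {s0, s1}.
States satisfying s ∨ ¬t: {s0, s1, s2, s3, s4}.
States satisfying E[s U s ∨ ¬t]: {s0, s1, s2, s3, s4}.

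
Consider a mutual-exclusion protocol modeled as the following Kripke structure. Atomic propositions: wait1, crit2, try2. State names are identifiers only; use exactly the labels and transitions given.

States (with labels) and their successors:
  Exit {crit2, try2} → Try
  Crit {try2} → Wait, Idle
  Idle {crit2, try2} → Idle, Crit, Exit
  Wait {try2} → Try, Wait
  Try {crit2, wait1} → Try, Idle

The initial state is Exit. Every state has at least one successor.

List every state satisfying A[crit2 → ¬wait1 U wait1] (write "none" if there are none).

States satisfying crit2 → ¬wait1: {Exit, Crit, Idle, Wait}.
States satisfying wait1: {Try}.
States satisfying A[crit2 → ¬wait1 U wait1]: {Exit, Try}.

{Exit, Try}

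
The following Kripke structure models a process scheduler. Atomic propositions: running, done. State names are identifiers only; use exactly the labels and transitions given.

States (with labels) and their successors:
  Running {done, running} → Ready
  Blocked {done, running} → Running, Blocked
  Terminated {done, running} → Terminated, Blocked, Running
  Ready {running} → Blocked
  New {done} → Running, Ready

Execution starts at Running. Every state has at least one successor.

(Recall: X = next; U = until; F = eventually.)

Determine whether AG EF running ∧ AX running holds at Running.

States satisfying EF running: {Running, Blocked, Terminated, Ready, New}.
States satisfying AG EF running: {Running, Blocked, Terminated, Ready, New}.
States satisfying running: {Running, Blocked, Terminated, Ready}.
States satisfying AX running: {Running, Blocked, Terminated, Ready, New}.
States satisfying AG EF running ∧ AX running: {Running, Blocked, Terminated, Ready, New}.
Running ∈ Sat(AG EF running ∧ AX running).

Holds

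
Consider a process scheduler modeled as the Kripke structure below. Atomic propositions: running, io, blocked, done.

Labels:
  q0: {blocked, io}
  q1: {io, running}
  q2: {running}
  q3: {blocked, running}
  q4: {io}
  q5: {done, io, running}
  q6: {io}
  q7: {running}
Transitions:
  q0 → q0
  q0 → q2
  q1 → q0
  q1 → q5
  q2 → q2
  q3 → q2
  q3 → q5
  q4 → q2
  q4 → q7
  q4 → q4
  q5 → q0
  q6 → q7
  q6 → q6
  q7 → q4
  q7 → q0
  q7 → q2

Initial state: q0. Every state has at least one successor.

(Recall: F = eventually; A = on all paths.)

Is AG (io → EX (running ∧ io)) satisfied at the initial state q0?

States satisfying io → EX (running ∧ io): {q1, q2, q3, q7}.
States satisfying AG (io → EX (running ∧ io)): {q2}.
q0 is reachable from q0 and violates io → EX (running ∧ io), so AG fails at q0.
q0 ∉ Sat(AG (io → EX (running ∧ io))).

Violated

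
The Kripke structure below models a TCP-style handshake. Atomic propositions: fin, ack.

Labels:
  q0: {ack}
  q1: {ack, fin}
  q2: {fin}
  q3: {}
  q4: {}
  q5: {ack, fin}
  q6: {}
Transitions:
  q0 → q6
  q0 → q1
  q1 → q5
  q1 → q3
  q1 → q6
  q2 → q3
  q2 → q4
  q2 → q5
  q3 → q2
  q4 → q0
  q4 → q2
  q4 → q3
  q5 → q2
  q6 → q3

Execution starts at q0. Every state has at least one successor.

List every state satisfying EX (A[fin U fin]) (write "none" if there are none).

States satisfying A[fin U fin]: {q1, q2, q5}.
States satisfying EX (A[fin U fin]): {q0, q1, q2, q3, q4, q5}.

{q0, q1, q2, q3, q4, q5}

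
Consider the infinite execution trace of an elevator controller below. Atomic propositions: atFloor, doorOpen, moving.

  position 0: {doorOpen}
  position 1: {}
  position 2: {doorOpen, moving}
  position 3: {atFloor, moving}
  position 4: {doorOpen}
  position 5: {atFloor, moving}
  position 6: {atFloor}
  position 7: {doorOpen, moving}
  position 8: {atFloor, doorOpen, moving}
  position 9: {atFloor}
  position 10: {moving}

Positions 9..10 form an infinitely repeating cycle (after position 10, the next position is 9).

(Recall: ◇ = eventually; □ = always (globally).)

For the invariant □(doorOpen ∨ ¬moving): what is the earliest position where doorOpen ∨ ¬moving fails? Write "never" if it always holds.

3

Check doorOpen ∨ ¬moving at each position in order: 0 ✓, 1 ✓, 2 ✓.
At position 3 the labels are {atFloor, moving}, so doorOpen ∨ ¬moving is false there. This is the first violation.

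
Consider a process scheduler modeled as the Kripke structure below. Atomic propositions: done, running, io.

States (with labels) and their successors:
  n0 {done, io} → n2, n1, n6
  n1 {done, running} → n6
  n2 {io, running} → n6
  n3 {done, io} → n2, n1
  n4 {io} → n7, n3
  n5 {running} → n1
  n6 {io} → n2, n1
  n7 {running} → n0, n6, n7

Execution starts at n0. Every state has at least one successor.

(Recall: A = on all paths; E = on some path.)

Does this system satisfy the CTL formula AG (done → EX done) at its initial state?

States satisfying done → EX done: {n0, n2, n3, n4, n5, n6, n7}.
States satisfying AG (done → EX done): ∅.
n1 is reachable from n0 and violates done → EX done, so AG fails at n0.
n0 ∉ Sat(AG (done → EX done)).

Violated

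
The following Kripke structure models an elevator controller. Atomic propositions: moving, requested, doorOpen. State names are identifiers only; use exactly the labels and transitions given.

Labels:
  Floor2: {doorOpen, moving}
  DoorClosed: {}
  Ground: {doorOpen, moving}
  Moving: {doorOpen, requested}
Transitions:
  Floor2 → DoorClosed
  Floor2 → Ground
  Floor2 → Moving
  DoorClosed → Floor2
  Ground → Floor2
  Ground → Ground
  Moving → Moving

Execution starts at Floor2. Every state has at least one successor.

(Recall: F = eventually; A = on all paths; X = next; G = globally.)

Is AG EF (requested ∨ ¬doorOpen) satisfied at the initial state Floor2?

Satisfied

States satisfying EF (requested ∨ ¬doorOpen): {Floor2, DoorClosed, Ground, Moving}.
States satisfying AG EF (requested ∨ ¬doorOpen): {Floor2, DoorClosed, Ground, Moving}.
Every state reachable from Floor2 satisfies EF (requested ∨ ¬doorOpen).
Floor2 ∈ Sat(AG EF (requested ∨ ¬doorOpen)).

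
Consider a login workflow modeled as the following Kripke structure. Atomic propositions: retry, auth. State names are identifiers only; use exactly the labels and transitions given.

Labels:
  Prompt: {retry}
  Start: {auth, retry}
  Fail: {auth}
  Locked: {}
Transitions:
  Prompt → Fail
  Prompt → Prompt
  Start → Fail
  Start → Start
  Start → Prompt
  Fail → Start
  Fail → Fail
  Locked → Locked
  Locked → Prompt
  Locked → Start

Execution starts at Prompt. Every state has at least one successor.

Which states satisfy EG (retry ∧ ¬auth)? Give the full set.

States satisfying retry ∧ ¬auth: {Prompt}.
States satisfying EG (retry ∧ ¬auth): {Prompt}.

{Prompt}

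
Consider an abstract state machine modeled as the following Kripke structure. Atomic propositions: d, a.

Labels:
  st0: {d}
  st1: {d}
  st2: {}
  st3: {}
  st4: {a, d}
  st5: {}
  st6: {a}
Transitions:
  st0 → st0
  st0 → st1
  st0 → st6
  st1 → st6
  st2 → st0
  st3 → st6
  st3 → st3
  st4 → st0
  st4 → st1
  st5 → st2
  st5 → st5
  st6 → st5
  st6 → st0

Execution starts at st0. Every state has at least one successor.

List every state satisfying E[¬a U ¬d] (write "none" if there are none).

{st0, st1, st2, st3, st5, st6}

States satisfying ¬a: {st0, st1, st2, st3, st5}.
States satisfying ¬d: {st2, st3, st5, st6}.
States satisfying E[¬a U ¬d]: {st0, st1, st2, st3, st5, st6}.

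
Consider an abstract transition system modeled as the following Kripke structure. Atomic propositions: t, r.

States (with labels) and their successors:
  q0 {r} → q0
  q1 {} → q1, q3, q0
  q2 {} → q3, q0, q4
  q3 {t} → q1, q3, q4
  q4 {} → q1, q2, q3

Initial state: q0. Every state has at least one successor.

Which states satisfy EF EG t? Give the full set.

{q1, q2, q3, q4}

States satisfying EG t: {q3}.
States satisfying EF EG t: {q1, q2, q3, q4}.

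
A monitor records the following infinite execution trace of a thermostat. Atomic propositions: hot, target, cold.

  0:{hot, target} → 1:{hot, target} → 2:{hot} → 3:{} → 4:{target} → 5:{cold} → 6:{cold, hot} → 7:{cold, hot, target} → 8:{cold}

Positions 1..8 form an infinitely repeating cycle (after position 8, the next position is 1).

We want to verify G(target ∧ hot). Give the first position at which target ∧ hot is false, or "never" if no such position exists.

2

Check target ∧ hot at each position in order: 0 ✓, 1 ✓.
At position 2 the labels are {hot}, so target ∧ hot is false there. This is the first violation.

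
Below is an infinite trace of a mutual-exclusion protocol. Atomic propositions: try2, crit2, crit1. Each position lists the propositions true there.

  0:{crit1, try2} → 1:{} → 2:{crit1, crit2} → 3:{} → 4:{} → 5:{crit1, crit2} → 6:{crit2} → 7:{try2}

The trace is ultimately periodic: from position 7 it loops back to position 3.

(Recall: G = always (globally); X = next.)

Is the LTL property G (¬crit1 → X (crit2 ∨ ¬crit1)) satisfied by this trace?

Satisfied

¬crit1 → X (crit2 ∨ ¬crit1) holds at every position 0..7, and those are all positions ever visited, so G (¬crit1 → X (crit2 ∨ ¬crit1)) holds.
Positions where ¬crit1 holds: 1, 3, 4, 6, 7.
Check X (crit2 ∨ ¬crit1) at each: 1→ok, 3→ok, 4→ok, 6→ok, 7→ok.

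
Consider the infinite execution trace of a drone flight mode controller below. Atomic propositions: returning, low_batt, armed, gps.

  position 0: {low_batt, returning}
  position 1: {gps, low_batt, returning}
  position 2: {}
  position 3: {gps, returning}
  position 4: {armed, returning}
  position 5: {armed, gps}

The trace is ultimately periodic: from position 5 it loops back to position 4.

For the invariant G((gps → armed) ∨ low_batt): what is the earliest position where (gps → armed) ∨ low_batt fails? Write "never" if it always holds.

Check (gps → armed) ∨ low_batt at each position in order: 0 ✓, 1 ✓, 2 ✓.
At position 3 the labels are {gps, returning}, so (gps → armed) ∨ low_batt is false there. This is the first violation.

3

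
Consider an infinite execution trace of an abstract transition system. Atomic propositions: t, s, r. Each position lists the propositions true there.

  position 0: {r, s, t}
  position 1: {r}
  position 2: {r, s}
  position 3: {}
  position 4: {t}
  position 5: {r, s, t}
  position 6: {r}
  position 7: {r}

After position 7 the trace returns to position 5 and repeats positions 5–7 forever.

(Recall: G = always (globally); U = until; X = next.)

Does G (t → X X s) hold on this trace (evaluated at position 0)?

t → X X s must hold at every position from 0 onward. It fails at position 4, so G (t → X X s) is false.
Positions where t holds: 0, 4, 5.
Check X X s at each: 0→ok, 4→fails, 5→fails.

Does not hold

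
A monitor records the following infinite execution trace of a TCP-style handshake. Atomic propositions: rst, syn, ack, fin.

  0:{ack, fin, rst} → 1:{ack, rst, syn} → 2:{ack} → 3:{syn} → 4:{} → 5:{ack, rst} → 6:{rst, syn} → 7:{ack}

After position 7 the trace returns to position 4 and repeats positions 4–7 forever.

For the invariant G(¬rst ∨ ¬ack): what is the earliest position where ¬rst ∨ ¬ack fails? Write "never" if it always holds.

At position 0 the labels are {ack, fin, rst}, so ¬rst ∨ ¬ack is false there. This is the first violation.

0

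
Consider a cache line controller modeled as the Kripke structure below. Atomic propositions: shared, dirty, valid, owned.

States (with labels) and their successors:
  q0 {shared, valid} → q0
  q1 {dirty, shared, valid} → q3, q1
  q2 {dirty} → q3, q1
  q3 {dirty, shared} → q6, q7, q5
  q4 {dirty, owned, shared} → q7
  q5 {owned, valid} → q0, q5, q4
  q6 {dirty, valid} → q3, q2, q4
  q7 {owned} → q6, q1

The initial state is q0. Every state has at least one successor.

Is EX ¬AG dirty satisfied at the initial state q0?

States satisfying ¬AG dirty: {q0, q1, q2, q3, q4, q5, q6, q7}.
States satisfying EX ¬AG dirty: {q0, q1, q2, q3, q4, q5, q6, q7}.
q0 ∈ Sat(EX ¬AG dirty).

Yes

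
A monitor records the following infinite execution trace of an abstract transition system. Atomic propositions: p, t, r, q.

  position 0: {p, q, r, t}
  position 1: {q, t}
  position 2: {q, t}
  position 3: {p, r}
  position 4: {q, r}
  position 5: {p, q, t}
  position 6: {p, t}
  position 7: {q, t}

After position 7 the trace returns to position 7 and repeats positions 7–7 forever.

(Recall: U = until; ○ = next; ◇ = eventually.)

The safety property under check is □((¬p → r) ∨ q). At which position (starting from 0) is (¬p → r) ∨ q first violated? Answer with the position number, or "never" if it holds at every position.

never

(¬p → r) ∨ q holds at every position 0..7, and those are all the positions the trace ever visits, so the invariant □((¬p → r) ∨ q) is never violated.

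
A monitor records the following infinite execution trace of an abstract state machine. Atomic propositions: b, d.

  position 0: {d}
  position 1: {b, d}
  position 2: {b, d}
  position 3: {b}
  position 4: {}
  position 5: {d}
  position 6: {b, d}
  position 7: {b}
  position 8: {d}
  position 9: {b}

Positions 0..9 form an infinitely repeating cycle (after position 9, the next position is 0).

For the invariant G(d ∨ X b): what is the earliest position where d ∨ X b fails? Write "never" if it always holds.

3

Check d ∨ X b at each position in order: 0 ✓, 1 ✓, 2 ✓.
At position 3 the labels are {b} and the next position 4 has {}, so d ∨ X b is false there. This is the first violation.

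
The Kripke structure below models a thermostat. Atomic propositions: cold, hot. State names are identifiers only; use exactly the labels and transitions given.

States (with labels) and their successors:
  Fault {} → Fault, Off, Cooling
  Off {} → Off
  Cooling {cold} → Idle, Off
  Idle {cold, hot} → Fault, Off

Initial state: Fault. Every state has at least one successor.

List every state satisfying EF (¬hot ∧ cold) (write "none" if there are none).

States satisfying ¬hot ∧ cold: {Cooling}.
States satisfying EF (¬hot ∧ cold): {Fault, Cooling, Idle}.

{Fault, Cooling, Idle}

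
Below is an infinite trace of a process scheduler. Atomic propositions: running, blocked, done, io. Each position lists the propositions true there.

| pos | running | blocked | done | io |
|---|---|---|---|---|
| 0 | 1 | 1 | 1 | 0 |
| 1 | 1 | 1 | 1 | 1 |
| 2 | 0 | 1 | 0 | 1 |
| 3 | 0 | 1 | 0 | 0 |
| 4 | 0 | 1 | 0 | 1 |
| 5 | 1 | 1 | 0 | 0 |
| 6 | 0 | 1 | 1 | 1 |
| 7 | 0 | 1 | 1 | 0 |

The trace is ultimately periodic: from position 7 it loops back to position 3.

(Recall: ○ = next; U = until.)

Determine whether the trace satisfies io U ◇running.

Satisfied

Walking from position 0: ◇running first holds at position 0, and io holds at every earlier position along the way, so io U ◇running holds.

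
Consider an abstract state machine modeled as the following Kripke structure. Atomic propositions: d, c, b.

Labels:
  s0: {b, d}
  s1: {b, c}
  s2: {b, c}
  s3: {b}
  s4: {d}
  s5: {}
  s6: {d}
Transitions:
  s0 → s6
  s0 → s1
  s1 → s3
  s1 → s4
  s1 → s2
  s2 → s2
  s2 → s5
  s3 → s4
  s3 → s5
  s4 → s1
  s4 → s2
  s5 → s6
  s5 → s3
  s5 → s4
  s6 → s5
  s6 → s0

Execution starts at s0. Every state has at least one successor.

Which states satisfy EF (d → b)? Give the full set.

{s0, s1, s2, s3, s4, s5, s6}

States satisfying d → b: {s0, s1, s2, s3, s5}.
States satisfying EF (d → b): {s0, s1, s2, s3, s4, s5, s6}.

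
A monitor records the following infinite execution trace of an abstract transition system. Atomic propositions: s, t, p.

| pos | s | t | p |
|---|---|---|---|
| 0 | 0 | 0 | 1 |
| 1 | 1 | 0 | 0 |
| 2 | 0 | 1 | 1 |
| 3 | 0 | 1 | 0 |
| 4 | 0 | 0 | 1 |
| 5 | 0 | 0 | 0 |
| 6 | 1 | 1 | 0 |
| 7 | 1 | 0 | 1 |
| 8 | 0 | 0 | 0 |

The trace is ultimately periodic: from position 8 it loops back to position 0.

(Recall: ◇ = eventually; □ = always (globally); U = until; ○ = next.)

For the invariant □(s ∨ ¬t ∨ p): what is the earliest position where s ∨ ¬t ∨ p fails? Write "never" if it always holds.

3

Check s ∨ ¬t ∨ p at each position in order: 0 ✓, 1 ✓, 2 ✓.
At position 3 the labels are {t}, so s ∨ ¬t ∨ p is false there. This is the first violation.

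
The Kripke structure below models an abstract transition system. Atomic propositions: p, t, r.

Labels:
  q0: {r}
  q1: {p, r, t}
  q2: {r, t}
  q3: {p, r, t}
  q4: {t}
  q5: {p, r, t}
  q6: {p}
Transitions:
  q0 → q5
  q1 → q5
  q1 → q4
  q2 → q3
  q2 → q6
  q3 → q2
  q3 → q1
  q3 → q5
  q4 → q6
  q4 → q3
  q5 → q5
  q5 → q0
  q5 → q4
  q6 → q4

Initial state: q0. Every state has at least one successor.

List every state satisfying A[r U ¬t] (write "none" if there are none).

States satisfying r: {q0, q1, q2, q3, q5}.
States satisfying ¬t: {q0, q6}.
States satisfying A[r U ¬t]: {q0, q6}.

{q0, q6}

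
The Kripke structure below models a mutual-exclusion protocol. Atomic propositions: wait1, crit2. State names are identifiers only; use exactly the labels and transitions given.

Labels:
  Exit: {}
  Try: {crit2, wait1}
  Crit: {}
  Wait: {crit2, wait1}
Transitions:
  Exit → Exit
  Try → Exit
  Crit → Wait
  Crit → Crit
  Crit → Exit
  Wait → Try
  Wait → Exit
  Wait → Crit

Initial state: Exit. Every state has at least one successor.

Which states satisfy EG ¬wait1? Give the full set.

States satisfying ¬wait1: {Exit, Crit}.
States satisfying EG ¬wait1: {Exit, Crit}.

{Exit, Crit}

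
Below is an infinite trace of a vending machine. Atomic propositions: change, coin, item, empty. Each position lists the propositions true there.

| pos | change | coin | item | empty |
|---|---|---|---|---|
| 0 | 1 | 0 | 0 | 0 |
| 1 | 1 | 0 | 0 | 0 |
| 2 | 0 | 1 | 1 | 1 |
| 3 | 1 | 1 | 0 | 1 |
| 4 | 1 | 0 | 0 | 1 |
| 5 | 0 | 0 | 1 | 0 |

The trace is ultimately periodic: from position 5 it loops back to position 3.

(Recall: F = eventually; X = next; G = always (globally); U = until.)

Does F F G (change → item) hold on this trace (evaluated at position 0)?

No

F G (change → item) is false at every position 0..5, so it never becomes true and F F G (change → item) fails.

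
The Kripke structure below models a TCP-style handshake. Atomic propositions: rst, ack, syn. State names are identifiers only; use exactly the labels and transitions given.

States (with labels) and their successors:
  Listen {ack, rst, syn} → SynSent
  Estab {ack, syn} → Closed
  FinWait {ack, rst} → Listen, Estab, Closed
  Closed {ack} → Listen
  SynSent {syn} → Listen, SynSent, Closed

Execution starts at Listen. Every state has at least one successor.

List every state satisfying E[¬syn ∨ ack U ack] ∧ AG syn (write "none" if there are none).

none

States satisfying ¬syn ∨ ack: {Listen, Estab, FinWait, Closed}.
States satisfying ack: {Listen, Estab, FinWait, Closed}.
States satisfying E[¬syn ∨ ack U ack]: {Listen, Estab, FinWait, Closed}.
States satisfying syn: {Listen, Estab, SynSent}.
States satisfying AG syn: ∅.
States satisfying E[¬syn ∨ ack U ack] ∧ AG syn: ∅.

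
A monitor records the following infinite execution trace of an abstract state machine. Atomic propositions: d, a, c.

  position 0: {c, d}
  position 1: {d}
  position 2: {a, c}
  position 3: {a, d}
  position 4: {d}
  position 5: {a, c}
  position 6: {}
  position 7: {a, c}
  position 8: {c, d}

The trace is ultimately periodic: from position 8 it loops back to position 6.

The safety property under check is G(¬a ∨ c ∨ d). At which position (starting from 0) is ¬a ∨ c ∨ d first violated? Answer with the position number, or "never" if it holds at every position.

¬a ∨ c ∨ d holds at every position 0..8, and those are all the positions the trace ever visits, so the invariant G(¬a ∨ c ∨ d) is never violated.

never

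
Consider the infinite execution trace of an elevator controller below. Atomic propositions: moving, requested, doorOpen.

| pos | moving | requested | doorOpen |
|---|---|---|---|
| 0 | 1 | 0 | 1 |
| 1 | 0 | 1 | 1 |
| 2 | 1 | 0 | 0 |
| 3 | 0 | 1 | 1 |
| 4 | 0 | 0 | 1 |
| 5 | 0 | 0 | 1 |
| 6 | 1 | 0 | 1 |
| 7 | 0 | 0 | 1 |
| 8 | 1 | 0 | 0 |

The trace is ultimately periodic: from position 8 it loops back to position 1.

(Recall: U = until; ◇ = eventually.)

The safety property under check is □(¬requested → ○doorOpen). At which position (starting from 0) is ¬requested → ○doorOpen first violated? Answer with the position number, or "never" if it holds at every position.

Check ¬requested → ○doorOpen at each position in order: 0 ✓, 1 ✓, 2 ✓, 3 ✓, 4 ✓, 5 ✓, 6 ✓.
At position 7 the labels are {doorOpen} and the next position 8 has {moving}, so ¬requested → ○doorOpen is false there. This is the first violation.

7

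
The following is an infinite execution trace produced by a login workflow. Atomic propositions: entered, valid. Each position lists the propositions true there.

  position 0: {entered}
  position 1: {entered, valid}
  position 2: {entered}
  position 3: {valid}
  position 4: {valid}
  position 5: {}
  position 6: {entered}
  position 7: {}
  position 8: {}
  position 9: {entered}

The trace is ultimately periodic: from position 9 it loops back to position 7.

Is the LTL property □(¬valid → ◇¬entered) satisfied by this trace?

Holds

¬valid → ◇¬entered holds at every position 0..9, and those are all positions ever visited, so □(¬valid → ◇¬entered) holds.
Positions where ¬valid holds: 0, 2, 5, 6, 7, 8, 9.
Check ◇¬entered at each: 0→ok, 2→ok, 5→ok, 6→ok, 7→ok, 8→ok, 9→ok.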